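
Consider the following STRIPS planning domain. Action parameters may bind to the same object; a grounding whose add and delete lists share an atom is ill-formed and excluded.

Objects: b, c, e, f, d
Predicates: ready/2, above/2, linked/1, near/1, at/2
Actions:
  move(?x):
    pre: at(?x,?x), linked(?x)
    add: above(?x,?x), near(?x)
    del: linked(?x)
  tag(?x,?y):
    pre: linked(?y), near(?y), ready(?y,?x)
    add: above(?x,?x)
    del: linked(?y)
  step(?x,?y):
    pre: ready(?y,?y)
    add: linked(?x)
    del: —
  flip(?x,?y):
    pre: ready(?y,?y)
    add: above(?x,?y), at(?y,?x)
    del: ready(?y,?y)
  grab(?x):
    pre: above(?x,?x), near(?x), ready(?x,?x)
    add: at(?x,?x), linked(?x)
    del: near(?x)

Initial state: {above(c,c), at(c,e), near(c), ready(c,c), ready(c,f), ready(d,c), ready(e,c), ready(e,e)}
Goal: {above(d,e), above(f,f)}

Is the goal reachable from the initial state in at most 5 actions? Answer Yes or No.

Yes

1. step(c,c)  →  {above(c,c), at(c,e), linked(c), near(c), ready(c,c), ready(c,f), ready(d,c), ready(e,c), ready(e,e)}
2. tag(f,c)  →  {above(c,c), above(f,f), at(c,e), near(c), ready(c,c), ready(c,f), ready(d,c), ready(e,c), ready(e,e)}
3. flip(d,e)  →  {above(c,c), above(d,e), above(f,f), at(c,e), at(e,d), near(c), ready(c,c), ready(c,f), ready(d,c), ready(e,c)}
optimal plan length = 3; 3 ≤ 5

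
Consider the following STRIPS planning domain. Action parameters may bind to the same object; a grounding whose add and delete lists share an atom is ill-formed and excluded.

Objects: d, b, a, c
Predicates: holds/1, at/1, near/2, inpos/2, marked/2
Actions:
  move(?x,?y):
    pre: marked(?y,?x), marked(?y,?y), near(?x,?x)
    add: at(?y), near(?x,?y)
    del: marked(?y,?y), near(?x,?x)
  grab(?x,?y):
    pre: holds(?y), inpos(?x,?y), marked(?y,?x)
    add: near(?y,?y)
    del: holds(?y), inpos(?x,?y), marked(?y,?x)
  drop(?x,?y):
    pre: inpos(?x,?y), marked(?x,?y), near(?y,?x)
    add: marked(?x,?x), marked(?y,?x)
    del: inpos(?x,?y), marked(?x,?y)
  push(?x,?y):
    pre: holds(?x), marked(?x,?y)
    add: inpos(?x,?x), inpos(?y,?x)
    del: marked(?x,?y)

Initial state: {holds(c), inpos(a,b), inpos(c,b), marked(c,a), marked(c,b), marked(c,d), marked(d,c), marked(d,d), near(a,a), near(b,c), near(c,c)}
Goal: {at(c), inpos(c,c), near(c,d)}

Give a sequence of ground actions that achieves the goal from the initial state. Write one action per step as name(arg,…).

1. move(c,d)  →  {at(d), holds(c), inpos(a,b), inpos(c,b), marked(c,a), marked(c,b), marked(c,d), marked(d,c), near(a,a), near(b,c), near(c,d)}
2. drop(c,b)  →  {at(d), holds(c), inpos(a,b), marked(b,c), marked(c,a), marked(c,c), marked(c,d), marked(d,c), near(a,a), near(b,c), near(c,d)}
3. move(a,c)  →  {at(c), at(d), holds(c), inpos(a,b), marked(b,c), marked(c,a), marked(c,d), marked(d,c), near(a,c), near(b,c), near(c,d)}
4. push(c,d)  →  {at(c), at(d), holds(c), inpos(a,b), inpos(c,c), inpos(d,c), marked(b,c), marked(c,a), marked(d,c), near(a,c), near(b,c), near(c,d)}

move(c,d); drop(c,b); move(a,c); push(c,d)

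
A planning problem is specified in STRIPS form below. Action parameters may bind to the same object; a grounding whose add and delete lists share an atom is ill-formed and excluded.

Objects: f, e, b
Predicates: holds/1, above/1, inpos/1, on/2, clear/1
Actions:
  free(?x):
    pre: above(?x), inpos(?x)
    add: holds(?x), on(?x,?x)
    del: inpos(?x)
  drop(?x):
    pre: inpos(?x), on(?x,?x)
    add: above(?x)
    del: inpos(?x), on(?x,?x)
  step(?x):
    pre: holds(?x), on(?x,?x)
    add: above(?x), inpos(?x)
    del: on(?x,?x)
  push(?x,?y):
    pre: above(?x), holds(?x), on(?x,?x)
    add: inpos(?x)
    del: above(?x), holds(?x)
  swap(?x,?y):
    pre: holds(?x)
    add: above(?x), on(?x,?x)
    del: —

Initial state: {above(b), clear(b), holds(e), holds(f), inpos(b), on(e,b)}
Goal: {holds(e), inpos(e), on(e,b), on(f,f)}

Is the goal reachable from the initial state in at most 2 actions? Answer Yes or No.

No

1. swap(f,f)  →  {above(b), above(f), clear(b), holds(e), holds(f), inpos(b), on(e,b), on(f,f)}
2. swap(e,f)  →  {above(b), above(e), above(f), clear(b), holds(e), holds(f), inpos(b), on(e,b), on(e,e), on(f,f)}
3. step(e)  →  {above(b), above(e), above(f), clear(b), holds(e), holds(f), inpos(b), inpos(e), on(e,b), on(f,f)}
optimal plan length = 3; 3 > 2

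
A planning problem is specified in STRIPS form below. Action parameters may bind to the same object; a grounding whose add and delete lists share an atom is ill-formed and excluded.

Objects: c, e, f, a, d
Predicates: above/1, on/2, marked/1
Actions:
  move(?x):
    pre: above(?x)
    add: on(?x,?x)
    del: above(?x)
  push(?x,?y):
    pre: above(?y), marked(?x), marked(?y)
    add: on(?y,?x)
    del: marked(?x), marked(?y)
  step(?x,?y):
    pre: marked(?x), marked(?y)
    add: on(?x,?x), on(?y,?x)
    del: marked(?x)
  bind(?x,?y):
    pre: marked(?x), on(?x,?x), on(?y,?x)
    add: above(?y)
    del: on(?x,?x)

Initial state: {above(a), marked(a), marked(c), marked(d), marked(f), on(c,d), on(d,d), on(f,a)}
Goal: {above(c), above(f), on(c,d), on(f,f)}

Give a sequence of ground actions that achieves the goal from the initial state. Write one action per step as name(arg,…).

move(a); step(f,c); bind(a,f); bind(d,c)

1. move(a)  →  {marked(a), marked(c), marked(d), marked(f), on(a,a), on(c,d), on(d,d), on(f,a)}
2. step(f,c)  →  {marked(a), marked(c), marked(d), on(a,a), on(c,d), on(c,f), on(d,d), on(f,a), on(f,f)}
3. bind(a,f)  →  {above(f), marked(a), marked(c), marked(d), on(c,d), on(c,f), on(d,d), on(f,a), on(f,f)}
4. bind(d,c)  →  {above(c), above(f), marked(a), marked(c), marked(d), on(c,d), on(c,f), on(f,a), on(f,f)}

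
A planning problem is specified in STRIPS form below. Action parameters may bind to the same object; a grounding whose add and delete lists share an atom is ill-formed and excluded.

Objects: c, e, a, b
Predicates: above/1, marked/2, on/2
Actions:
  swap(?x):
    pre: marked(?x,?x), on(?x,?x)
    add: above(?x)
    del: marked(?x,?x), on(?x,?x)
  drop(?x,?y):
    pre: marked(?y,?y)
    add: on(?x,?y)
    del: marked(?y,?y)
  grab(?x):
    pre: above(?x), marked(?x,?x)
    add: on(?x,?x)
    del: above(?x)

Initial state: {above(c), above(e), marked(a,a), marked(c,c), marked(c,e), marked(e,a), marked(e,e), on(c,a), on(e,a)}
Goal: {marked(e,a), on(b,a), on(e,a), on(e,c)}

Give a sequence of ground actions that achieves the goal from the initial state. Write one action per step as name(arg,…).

1. drop(e,c)  →  {above(c), above(e), marked(a,a), marked(c,e), marked(e,a), marked(e,e), on(c,a), on(e,a), on(e,c)}
2. drop(b,a)  →  {above(c), above(e), marked(c,e), marked(e,a), marked(e,e), on(b,a), on(c,a), on(e,a), on(e,c)}

drop(e,c); drop(b,a)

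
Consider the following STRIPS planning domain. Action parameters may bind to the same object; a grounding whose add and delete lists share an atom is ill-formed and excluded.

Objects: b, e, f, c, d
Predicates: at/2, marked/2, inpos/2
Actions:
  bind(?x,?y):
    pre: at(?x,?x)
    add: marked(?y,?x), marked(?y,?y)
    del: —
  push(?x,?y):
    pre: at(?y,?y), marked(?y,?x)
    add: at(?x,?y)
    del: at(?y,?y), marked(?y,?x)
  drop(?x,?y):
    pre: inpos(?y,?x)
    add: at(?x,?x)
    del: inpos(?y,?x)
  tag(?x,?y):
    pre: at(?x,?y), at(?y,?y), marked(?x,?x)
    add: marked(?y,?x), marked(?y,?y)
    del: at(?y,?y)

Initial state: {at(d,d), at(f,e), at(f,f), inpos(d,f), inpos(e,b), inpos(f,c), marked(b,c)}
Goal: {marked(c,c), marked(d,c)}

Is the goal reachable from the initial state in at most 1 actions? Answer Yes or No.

No

1. bind(f,c)  →  {at(d,d), at(f,e), at(f,f), inpos(d,f), inpos(e,b), inpos(f,c), marked(b,c), marked(c,c), marked(c,f)}
2. drop(c,f)  →  {at(c,c), at(d,d), at(f,e), at(f,f), inpos(d,f), inpos(e,b), marked(b,c), marked(c,c), marked(c,f)}
3. bind(c,d)  →  {at(c,c), at(d,d), at(f,e), at(f,f), inpos(d,f), inpos(e,b), marked(b,c), marked(c,c), marked(c,f), marked(d,c), marked(d,d)}
optimal plan length = 3; 3 > 1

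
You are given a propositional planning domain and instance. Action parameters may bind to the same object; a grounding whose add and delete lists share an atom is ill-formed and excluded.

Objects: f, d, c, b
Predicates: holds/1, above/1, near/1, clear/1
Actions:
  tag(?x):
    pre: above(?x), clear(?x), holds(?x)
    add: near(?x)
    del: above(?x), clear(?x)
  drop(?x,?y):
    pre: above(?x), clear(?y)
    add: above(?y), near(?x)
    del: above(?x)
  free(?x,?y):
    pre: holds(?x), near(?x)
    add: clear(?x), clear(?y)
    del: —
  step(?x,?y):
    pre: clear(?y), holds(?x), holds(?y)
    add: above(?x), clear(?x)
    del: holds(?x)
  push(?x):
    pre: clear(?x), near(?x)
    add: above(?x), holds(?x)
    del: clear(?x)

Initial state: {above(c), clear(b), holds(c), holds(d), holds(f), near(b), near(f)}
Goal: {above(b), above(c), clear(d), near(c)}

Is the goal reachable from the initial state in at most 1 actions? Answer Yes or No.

No

1. drop(c,b)  →  {above(b), clear(b), holds(c), holds(d), holds(f), near(b), near(c), near(f)}
2. free(f,d)  →  {above(b), clear(b), clear(d), clear(f), holds(c), holds(d), holds(f), near(b), near(c), near(f)}
3. step(c,f)  →  {above(b), above(c), clear(b), clear(c), clear(d), clear(f), holds(d), holds(f), near(b), near(c), near(f)}
optimal plan length = 3; 3 > 1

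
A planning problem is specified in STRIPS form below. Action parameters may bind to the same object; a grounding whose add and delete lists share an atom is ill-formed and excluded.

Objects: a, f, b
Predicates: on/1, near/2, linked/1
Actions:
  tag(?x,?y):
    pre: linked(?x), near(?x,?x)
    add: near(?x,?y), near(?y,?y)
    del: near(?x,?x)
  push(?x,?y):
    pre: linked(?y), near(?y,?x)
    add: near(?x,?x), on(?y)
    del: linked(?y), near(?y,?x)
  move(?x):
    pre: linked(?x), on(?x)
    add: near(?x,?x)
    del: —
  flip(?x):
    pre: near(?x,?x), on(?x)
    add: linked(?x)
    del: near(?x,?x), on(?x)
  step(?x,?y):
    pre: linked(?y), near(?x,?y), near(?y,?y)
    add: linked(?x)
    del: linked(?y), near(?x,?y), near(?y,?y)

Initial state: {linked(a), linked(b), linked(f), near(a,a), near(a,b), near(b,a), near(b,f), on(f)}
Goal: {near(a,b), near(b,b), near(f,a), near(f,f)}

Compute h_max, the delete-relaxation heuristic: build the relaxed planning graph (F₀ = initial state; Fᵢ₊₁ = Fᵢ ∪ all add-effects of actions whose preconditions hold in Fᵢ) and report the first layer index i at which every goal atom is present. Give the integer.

F0 = init (8 atoms)
F1 = F0 ∪ {near(a,f), near(b,b), near(f,f), on(a), on(b)}  (13 atoms)
F2 = F1 ∪ {near(f,a), near(f,b)}  (15 atoms)
goal ⊆ F2  ⇒  h_max = 2

2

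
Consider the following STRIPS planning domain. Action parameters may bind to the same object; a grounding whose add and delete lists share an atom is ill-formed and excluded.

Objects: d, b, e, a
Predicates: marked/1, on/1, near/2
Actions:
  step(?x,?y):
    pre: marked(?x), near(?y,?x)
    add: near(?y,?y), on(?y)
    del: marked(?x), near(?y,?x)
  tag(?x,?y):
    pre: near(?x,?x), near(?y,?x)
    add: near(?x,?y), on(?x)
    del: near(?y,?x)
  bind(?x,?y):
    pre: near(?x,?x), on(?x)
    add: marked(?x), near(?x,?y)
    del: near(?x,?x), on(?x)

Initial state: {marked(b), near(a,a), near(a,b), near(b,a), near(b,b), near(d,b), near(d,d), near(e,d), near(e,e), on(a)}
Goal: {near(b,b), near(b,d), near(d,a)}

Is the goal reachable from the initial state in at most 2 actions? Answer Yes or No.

1. tag(d,e)  →  {marked(b), near(a,a), near(a,b), near(b,a), near(b,b), near(d,b), near(d,d), near(d,e), near(e,e), on(a), on(d)}
2. tag(b,d)  →  {marked(b), near(a,a), near(a,b), near(b,a), near(b,b), near(b,d), near(d,d), near(d,e), near(e,e), on(a), on(b), on(d)}
3. bind(d,a)  →  {marked(b), marked(d), near(a,a), near(a,b), near(b,a), near(b,b), near(b,d), near(d,a), near(d,e), near(e,e), on(a), on(b)}
optimal plan length = 3; 3 > 2

No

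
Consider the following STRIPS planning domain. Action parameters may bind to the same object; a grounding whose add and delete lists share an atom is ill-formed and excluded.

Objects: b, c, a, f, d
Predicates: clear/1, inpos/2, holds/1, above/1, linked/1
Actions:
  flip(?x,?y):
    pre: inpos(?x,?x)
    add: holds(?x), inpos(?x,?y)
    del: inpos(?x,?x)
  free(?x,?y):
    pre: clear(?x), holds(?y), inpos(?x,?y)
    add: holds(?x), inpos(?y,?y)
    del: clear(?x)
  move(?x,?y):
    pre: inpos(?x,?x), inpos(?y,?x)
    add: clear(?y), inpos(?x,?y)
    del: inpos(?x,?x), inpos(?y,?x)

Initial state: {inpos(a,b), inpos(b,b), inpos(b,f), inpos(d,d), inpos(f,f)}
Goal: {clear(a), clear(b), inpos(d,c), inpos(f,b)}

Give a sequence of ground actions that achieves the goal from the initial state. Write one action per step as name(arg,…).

flip(d,c); move(b,a); move(f,b)

1. flip(d,c)  →  {holds(d), inpos(a,b), inpos(b,b), inpos(b,f), inpos(d,c), inpos(f,f)}
2. move(b,a)  →  {clear(a), holds(d), inpos(b,a), inpos(b,f), inpos(d,c), inpos(f,f)}
3. move(f,b)  →  {clear(a), clear(b), holds(d), inpos(b,a), inpos(d,c), inpos(f,b)}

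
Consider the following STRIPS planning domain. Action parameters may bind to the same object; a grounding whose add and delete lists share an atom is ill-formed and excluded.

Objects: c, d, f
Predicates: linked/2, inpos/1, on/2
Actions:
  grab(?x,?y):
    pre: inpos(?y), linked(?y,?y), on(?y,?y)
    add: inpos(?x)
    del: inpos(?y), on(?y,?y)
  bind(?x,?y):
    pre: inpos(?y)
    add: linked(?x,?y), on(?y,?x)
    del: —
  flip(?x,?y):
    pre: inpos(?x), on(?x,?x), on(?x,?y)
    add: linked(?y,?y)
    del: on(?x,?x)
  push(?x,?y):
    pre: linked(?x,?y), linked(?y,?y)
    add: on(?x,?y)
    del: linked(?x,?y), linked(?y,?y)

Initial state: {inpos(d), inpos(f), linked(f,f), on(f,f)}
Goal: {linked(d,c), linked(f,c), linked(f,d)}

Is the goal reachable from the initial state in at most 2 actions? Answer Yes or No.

No

1. grab(c,f)  →  {inpos(c), inpos(d), linked(f,f)}
2. bind(d,c)  →  {inpos(c), inpos(d), linked(d,c), linked(f,f), on(c,d)}
3. bind(f,c)  →  {inpos(c), inpos(d), linked(d,c), linked(f,c), linked(f,f), on(c,d), on(c,f)}
4. bind(f,d)  →  {inpos(c), inpos(d), linked(d,c), linked(f,c), linked(f,d), linked(f,f), on(c,d), on(c,f), on(d,f)}
optimal plan length = 4; 4 > 2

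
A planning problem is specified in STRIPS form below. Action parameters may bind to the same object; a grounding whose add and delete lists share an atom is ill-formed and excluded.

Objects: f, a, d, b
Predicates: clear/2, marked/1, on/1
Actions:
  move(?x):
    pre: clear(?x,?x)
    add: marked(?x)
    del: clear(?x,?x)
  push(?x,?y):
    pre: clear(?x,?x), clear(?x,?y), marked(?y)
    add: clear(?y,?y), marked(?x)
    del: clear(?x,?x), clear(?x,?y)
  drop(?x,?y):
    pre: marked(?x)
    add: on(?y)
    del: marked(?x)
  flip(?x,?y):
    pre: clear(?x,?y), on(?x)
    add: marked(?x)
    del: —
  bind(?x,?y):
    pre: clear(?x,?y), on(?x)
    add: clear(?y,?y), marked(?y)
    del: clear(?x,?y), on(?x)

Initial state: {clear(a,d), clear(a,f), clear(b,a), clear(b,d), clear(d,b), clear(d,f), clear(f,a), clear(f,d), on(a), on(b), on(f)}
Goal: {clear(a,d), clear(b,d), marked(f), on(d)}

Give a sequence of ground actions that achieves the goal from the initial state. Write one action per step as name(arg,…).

1. flip(f,a)  →  {clear(a,d), clear(a,f), clear(b,a), clear(b,d), clear(d,b), clear(d,f), clear(f,a), clear(f,d), marked(f), on(a), on(b), on(f)}
2. drop(f,d)  →  {clear(a,d), clear(a,f), clear(b,a), clear(b,d), clear(d,b), clear(d,f), clear(f,a), clear(f,d), on(a), on(b), on(d), on(f)}
3. flip(f,a)  →  {clear(a,d), clear(a,f), clear(b,a), clear(b,d), clear(d,b), clear(d,f), clear(f,a), clear(f,d), marked(f), on(a), on(b), on(d), on(f)}

flip(f,a); drop(f,d); flip(f,a)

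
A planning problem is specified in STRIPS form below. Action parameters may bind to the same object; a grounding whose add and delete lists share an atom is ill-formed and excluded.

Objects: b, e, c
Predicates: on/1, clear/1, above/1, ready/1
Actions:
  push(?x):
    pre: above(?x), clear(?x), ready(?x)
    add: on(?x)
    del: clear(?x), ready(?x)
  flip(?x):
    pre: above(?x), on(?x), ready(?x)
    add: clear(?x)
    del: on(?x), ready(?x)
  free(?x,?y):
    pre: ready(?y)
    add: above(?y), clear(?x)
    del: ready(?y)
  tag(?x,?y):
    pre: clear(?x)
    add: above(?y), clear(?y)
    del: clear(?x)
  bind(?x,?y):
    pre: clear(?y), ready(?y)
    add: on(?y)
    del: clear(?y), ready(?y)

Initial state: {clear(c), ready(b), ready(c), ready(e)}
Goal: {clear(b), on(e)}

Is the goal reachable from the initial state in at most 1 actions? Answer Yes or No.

No

1. free(b,b)  →  {above(b), clear(b), clear(c), ready(c), ready(e)}
2. free(e,c)  →  {above(b), above(c), clear(b), clear(c), clear(e), ready(e)}
3. bind(b,e)  →  {above(b), above(c), clear(b), clear(c), on(e)}
optimal plan length = 3; 3 > 1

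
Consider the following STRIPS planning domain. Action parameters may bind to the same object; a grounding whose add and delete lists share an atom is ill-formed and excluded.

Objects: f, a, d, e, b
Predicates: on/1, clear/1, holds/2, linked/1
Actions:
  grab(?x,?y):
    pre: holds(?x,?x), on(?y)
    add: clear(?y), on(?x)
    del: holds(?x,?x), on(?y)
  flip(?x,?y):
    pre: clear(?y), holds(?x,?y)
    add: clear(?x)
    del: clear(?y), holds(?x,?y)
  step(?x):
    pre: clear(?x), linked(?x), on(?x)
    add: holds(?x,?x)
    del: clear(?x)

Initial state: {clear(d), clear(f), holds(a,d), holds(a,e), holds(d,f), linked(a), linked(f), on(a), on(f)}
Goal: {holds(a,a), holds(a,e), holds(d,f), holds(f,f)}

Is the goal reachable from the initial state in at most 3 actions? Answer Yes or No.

Yes

1. flip(a,d)  →  {clear(a), clear(f), holds(a,e), holds(d,f), linked(a), linked(f), on(a), on(f)}
2. step(f)  →  {clear(a), holds(a,e), holds(d,f), holds(f,f), linked(a), linked(f), on(a), on(f)}
3. step(a)  →  {holds(a,a), holds(a,e), holds(d,f), holds(f,f), linked(a), linked(f), on(a), on(f)}
optimal plan length = 3; 3 ≤ 3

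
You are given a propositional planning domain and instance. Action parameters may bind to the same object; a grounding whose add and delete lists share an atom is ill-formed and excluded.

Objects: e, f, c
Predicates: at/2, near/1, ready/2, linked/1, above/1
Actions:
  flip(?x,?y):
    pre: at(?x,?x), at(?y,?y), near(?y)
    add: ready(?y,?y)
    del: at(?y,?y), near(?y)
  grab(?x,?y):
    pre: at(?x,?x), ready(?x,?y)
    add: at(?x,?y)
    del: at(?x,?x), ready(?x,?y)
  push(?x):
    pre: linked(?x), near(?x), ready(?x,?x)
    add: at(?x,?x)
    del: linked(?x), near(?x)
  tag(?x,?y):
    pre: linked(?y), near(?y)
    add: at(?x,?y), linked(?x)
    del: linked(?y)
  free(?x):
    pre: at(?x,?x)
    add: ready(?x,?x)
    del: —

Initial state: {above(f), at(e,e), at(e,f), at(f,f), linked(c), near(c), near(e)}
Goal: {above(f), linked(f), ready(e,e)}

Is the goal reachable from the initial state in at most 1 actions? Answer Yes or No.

1. flip(e,e)  →  {above(f), at(e,f), at(f,f), linked(c), near(c), ready(e,e)}
2. tag(f,c)  →  {above(f), at(e,f), at(f,c), at(f,f), linked(f), near(c), ready(e,e)}
optimal plan length = 2; 2 > 1

No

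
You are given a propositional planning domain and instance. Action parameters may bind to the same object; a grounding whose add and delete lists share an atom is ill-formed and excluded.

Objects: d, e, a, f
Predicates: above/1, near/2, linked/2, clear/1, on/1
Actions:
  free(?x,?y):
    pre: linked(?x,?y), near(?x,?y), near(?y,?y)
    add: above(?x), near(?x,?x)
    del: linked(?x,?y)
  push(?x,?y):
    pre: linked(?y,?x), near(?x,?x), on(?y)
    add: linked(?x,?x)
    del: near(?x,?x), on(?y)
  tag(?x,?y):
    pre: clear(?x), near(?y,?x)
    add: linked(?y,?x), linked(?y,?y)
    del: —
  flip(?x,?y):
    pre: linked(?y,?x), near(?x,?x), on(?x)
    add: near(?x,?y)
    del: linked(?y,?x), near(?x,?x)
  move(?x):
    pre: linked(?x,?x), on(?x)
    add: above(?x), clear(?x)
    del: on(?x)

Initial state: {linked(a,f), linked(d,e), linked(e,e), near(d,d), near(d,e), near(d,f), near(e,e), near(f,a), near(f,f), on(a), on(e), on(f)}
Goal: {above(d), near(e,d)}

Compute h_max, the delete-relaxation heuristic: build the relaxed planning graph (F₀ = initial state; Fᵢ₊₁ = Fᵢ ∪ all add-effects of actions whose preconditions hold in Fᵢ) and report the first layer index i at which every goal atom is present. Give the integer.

F0 = init (12 atoms)
F1 = F0 ∪ {above(d), above(e), clear(e), linked(f,f), near(e,d)}  (17 atoms)
goal ⊆ F1  ⇒  h_max = 1

1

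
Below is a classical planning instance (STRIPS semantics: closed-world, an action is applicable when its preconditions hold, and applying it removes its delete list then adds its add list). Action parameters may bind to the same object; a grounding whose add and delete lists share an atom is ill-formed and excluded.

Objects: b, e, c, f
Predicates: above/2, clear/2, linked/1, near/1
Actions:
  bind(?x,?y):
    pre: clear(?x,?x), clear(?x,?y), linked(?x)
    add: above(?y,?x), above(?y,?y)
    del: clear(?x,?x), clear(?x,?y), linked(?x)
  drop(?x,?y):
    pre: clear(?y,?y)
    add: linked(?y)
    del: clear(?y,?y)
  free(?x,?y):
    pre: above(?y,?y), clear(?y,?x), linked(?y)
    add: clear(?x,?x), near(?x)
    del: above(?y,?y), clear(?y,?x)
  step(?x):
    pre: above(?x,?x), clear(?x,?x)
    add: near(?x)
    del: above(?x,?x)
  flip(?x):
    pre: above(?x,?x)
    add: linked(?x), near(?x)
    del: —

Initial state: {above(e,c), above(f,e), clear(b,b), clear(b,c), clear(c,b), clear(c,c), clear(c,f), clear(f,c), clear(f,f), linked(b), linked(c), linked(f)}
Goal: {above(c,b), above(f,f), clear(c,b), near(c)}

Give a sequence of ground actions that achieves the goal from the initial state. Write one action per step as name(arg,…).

1. bind(b,c)  →  {above(c,b), above(c,c), above(e,c), above(f,e), clear(c,b), clear(c,c), clear(c,f), clear(f,c), clear(f,f), linked(c), linked(f)}
2. bind(c,f)  →  {above(c,b), above(c,c), above(e,c), above(f,c), above(f,e), above(f,f), clear(c,b), clear(f,c), clear(f,f), linked(f)}
3. flip(c)  →  {above(c,b), above(c,c), above(e,c), above(f,c), above(f,e), above(f,f), clear(c,b), clear(f,c), clear(f,f), linked(c), linked(f), near(c)}

bind(b,c); bind(c,f); flip(c)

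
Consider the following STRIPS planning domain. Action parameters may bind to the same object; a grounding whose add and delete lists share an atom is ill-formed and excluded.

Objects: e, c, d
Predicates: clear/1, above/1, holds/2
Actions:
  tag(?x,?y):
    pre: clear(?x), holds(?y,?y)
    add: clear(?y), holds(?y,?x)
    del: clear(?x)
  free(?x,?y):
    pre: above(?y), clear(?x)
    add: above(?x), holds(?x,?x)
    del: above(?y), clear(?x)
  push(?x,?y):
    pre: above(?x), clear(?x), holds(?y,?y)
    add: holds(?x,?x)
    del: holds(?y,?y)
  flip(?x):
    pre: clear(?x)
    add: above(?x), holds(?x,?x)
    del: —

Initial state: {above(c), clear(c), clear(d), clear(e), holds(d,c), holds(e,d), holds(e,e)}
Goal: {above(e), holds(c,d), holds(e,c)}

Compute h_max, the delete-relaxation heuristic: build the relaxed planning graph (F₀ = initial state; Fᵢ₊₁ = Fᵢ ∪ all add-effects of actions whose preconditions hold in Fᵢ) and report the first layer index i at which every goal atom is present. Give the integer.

2

F0 = init (7 atoms)
F1 = F0 ∪ {above(d), above(e), holds(c,c), holds(d,d), holds(e,c)}  (12 atoms)
F2 = F1 ∪ {holds(c,d), holds(c,e), holds(d,e)}  (15 atoms)
goal ⊆ F2  ⇒  h_max = 2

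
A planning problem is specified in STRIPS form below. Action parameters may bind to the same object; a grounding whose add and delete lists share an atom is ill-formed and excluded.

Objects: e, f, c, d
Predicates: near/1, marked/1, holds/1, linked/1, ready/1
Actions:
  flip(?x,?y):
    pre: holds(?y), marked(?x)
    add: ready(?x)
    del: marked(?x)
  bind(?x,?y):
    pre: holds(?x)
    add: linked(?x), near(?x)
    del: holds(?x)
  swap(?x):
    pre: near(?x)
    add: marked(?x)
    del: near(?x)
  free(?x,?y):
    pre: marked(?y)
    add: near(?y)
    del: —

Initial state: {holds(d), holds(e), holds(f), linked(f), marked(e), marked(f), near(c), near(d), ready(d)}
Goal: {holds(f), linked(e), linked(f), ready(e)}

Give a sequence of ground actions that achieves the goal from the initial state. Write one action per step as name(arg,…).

1. flip(e,e)  →  {holds(d), holds(e), holds(f), linked(f), marked(f), near(c), near(d), ready(d), ready(e)}
2. bind(e,e)  →  {holds(d), holds(f), linked(e), linked(f), marked(f), near(c), near(d), near(e), ready(d), ready(e)}

flip(e,e); bind(e,e)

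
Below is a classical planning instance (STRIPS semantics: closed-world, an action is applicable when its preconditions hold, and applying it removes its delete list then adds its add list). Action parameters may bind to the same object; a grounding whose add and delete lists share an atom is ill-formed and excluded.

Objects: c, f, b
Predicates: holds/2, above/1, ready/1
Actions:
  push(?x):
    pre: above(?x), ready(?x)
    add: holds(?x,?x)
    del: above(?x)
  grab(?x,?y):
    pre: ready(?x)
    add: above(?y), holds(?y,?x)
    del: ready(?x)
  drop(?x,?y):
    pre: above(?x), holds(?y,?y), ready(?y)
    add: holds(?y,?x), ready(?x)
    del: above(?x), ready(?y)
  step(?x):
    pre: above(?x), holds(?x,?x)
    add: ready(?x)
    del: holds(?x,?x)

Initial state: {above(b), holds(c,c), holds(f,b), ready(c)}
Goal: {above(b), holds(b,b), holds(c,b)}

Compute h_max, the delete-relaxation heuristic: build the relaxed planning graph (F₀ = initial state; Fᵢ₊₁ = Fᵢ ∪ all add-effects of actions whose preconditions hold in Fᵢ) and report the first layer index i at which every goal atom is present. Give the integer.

2

F0 = init (4 atoms)
F1 = F0 ∪ {above(c), above(f), holds(b,c), holds(c,b), holds(f,c), ready(b)}  (10 atoms)
F2 = F1 ∪ {holds(b,b), holds(c,f), ready(f)}  (13 atoms)
goal ⊆ F2  ⇒  h_max = 2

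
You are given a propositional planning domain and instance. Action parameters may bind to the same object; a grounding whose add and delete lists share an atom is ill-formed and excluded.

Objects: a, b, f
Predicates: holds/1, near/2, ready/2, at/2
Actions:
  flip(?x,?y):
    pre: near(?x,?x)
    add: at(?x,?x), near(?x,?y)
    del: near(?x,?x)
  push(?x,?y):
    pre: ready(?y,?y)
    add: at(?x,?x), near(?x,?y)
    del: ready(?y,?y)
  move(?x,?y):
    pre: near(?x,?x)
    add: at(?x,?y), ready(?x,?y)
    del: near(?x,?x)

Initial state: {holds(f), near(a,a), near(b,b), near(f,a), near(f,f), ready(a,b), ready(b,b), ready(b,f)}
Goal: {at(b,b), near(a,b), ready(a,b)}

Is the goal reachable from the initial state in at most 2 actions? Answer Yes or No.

1. flip(a,b)  →  {at(a,a), holds(f), near(a,b), near(b,b), near(f,a), near(f,f), ready(a,b), ready(b,b), ready(b,f)}
2. flip(b,a)  →  {at(a,a), at(b,b), holds(f), near(a,b), near(b,a), near(f,a), near(f,f), ready(a,b), ready(b,b), ready(b,f)}
optimal plan length = 2; 2 ≤ 2

Yes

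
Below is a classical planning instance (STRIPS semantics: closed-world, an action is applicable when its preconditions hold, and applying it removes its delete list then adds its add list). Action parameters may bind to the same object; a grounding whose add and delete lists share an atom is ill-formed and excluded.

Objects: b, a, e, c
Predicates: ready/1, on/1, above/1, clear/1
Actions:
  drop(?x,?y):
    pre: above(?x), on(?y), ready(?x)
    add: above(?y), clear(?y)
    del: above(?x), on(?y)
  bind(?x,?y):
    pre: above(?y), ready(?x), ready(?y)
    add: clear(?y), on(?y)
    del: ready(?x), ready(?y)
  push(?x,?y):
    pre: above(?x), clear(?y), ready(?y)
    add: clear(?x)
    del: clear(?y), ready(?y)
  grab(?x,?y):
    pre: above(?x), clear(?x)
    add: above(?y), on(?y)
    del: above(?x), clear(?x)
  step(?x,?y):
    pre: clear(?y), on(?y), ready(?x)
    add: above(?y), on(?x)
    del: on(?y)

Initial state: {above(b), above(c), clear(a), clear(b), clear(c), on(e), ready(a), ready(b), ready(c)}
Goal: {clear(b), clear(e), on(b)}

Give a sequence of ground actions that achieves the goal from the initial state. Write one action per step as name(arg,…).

drop(b,e); grab(c,b)

1. drop(b,e)  →  {above(c), above(e), clear(a), clear(b), clear(c), clear(e), ready(a), ready(b), ready(c)}
2. grab(c,b)  →  {above(b), above(e), clear(a), clear(b), clear(e), on(b), ready(a), ready(b), ready(c)}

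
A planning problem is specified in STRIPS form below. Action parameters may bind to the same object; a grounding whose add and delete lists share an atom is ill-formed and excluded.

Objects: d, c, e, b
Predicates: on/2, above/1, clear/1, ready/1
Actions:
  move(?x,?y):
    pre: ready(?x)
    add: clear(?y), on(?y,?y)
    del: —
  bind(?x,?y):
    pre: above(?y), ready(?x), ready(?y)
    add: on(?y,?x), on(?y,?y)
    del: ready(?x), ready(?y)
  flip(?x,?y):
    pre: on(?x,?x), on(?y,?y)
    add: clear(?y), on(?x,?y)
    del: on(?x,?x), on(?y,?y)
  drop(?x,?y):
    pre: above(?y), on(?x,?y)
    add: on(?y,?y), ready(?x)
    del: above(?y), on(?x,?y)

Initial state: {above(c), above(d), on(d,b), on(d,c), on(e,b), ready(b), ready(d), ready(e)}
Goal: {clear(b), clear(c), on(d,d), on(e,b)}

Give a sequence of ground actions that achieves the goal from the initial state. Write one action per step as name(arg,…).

move(d,d); move(d,c); move(d,b)

1. move(d,d)  →  {above(c), above(d), clear(d), on(d,b), on(d,c), on(d,d), on(e,b), ready(b), ready(d), ready(e)}
2. move(d,c)  →  {above(c), above(d), clear(c), clear(d), on(c,c), on(d,b), on(d,c), on(d,d), on(e,b), ready(b), ready(d), ready(e)}
3. move(d,b)  →  {above(c), above(d), clear(b), clear(c), clear(d), on(b,b), on(c,c), on(d,b), on(d,c), on(d,d), on(e,b), ready(b), ready(d), ready(e)}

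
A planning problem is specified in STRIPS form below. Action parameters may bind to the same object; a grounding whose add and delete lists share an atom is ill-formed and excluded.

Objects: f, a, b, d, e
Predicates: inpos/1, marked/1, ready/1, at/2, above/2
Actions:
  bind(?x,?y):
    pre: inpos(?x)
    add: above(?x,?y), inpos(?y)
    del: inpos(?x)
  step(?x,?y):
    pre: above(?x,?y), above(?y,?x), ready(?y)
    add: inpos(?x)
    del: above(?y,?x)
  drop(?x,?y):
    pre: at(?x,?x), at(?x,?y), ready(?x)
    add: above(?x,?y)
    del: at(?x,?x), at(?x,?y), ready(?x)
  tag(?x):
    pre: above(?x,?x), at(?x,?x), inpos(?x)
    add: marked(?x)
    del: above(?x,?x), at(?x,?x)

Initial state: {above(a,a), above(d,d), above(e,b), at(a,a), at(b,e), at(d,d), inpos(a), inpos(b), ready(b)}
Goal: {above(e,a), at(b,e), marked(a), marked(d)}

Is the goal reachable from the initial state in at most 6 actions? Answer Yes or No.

Yes

1. bind(a,d)  →  {above(a,a), above(a,d), above(d,d), above(e,b), at(a,a), at(b,e), at(d,d), inpos(b), inpos(d), ready(b)}
2. bind(b,e)  →  {above(a,a), above(a,d), above(b,e), above(d,d), above(e,b), at(a,a), at(b,e), at(d,d), inpos(d), inpos(e), ready(b)}
3. bind(e,a)  →  {above(a,a), above(a,d), above(b,e), above(d,d), above(e,a), above(e,b), at(a,a), at(b,e), at(d,d), inpos(a), inpos(d), ready(b)}
4. tag(a)  →  {above(a,d), above(b,e), above(d,d), above(e,a), above(e,b), at(b,e), at(d,d), inpos(a), inpos(d), marked(a), ready(b)}
5. tag(d)  →  {above(a,d), above(b,e), above(e,a), above(e,b), at(b,e), inpos(a), inpos(d), marked(a), marked(d), ready(b)}
optimal plan length = 5; 5 ≤ 6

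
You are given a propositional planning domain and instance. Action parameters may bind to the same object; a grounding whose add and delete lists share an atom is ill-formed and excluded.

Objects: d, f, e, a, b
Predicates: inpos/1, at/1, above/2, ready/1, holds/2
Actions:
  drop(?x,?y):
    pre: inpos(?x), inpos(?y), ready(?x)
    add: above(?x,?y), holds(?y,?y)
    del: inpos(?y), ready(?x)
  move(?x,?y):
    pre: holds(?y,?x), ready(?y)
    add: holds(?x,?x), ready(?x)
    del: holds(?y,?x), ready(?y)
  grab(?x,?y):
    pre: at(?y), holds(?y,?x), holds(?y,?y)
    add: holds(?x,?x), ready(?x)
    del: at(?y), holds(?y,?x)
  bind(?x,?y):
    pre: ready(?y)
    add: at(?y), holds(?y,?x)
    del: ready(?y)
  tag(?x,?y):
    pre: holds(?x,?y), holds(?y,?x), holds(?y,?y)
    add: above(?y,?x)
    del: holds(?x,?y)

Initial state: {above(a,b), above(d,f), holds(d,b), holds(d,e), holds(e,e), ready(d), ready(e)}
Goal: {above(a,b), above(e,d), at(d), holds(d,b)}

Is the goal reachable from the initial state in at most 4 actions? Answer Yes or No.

1. bind(d,d)  →  {above(a,b), above(d,f), at(d), holds(d,b), holds(d,d), holds(d,e), holds(e,e), ready(e)}
2. bind(d,e)  →  {above(a,b), above(d,f), at(d), at(e), holds(d,b), holds(d,d), holds(d,e), holds(e,d), holds(e,e)}
3. tag(d,e)  →  {above(a,b), above(d,f), above(e,d), at(d), at(e), holds(d,b), holds(d,d), holds(e,d), holds(e,e)}
optimal plan length = 3; 3 ≤ 4

Yes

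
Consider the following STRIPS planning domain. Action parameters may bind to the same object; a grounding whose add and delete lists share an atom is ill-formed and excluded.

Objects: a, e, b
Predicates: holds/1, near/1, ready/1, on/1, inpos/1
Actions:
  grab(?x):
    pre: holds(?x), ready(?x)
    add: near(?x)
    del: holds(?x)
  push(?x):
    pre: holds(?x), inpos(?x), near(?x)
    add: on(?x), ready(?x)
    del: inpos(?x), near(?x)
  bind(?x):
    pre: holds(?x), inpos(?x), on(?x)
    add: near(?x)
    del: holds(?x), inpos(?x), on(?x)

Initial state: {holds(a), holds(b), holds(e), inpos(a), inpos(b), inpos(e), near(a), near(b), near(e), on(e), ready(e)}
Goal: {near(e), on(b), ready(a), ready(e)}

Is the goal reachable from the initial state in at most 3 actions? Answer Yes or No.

1. push(a)  →  {holds(a), holds(b), holds(e), inpos(b), inpos(e), near(b), near(e), on(a), on(e), ready(a), ready(e)}
2. push(b)  →  {holds(a), holds(b), holds(e), inpos(e), near(e), on(a), on(b), on(e), ready(a), ready(b), ready(e)}
optimal plan length = 2; 2 ≤ 3

Yes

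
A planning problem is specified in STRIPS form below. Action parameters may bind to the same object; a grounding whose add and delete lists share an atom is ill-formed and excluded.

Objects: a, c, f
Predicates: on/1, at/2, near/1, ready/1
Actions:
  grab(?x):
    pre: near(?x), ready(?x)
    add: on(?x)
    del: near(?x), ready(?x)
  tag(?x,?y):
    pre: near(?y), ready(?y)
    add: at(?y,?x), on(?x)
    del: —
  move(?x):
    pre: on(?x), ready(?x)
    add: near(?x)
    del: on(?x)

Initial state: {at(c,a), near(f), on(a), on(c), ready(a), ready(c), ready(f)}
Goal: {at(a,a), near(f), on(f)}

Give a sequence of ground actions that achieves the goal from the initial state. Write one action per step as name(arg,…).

tag(f,f); move(a); tag(a,a)

1. tag(f,f)  →  {at(c,a), at(f,f), near(f), on(a), on(c), on(f), ready(a), ready(c), ready(f)}
2. move(a)  →  {at(c,a), at(f,f), near(a), near(f), on(c), on(f), ready(a), ready(c), ready(f)}
3. tag(a,a)  →  {at(a,a), at(c,a), at(f,f), near(a), near(f), on(a), on(c), on(f), ready(a), ready(c), ready(f)}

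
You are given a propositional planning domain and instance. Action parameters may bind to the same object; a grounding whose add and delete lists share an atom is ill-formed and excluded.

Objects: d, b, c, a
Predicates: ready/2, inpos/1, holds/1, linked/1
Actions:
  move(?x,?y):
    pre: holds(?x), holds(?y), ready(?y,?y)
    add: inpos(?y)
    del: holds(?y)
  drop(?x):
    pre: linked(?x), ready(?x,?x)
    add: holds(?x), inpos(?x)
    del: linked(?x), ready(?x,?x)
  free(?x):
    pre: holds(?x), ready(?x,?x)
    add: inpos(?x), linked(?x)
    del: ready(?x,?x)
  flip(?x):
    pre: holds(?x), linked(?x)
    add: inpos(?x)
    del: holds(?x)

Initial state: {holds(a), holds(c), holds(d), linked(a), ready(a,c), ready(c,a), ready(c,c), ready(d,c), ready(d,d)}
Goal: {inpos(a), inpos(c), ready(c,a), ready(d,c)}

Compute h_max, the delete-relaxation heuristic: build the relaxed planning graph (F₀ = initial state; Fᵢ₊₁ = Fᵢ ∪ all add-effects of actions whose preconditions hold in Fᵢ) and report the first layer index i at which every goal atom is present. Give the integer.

1

F0 = init (9 atoms)
F1 = F0 ∪ {inpos(a), inpos(c), inpos(d), linked(c), linked(d)}  (14 atoms)
goal ⊆ F1  ⇒  h_max = 1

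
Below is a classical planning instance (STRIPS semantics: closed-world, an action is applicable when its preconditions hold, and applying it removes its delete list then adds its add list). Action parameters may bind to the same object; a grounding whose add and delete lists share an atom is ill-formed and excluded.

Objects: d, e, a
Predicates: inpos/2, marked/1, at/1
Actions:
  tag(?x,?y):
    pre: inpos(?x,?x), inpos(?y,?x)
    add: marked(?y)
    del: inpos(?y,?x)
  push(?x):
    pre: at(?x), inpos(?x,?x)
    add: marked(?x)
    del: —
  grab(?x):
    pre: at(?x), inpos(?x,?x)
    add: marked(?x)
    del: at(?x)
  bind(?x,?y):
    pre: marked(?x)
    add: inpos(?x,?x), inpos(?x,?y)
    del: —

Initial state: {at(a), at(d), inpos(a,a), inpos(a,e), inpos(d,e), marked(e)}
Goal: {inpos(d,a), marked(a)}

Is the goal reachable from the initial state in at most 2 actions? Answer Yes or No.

1. tag(a,a)  →  {at(a), at(d), inpos(a,e), inpos(d,e), marked(a), marked(e)}
2. bind(e,d)  →  {at(a), at(d), inpos(a,e), inpos(d,e), inpos(e,d), inpos(e,e), marked(a), marked(e)}
3. tag(e,d)  →  {at(a), at(d), inpos(a,e), inpos(e,d), inpos(e,e), marked(a), marked(d), marked(e)}
4. bind(d,a)  →  {at(a), at(d), inpos(a,e), inpos(d,a), inpos(d,d), inpos(e,d), inpos(e,e), marked(a), marked(d), marked(e)}
optimal plan length = 4; 4 > 2

No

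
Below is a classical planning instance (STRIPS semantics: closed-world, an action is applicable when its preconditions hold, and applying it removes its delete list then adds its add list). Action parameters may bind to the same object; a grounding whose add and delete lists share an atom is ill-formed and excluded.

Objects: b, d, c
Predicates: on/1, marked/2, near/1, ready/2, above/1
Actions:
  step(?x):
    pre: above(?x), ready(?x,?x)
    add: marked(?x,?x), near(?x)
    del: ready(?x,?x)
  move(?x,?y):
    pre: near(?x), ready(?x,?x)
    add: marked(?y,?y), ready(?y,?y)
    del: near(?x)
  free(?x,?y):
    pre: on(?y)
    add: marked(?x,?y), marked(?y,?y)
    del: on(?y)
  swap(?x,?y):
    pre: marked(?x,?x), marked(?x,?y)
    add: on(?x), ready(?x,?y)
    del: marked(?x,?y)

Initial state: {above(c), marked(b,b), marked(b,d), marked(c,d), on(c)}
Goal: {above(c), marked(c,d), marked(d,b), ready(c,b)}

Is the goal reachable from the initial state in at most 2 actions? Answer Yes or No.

No

1. free(b,c)  →  {above(c), marked(b,b), marked(b,c), marked(b,d), marked(c,c), marked(c,d)}
2. swap(b,b)  →  {above(c), marked(b,c), marked(b,d), marked(c,c), marked(c,d), on(b), ready(b,b)}
3. free(d,b)  →  {above(c), marked(b,b), marked(b,c), marked(b,d), marked(c,c), marked(c,d), marked(d,b), ready(b,b)}
4. swap(b,b)  →  {above(c), marked(b,c), marked(b,d), marked(c,c), marked(c,d), marked(d,b), on(b), ready(b,b)}
5. free(c,b)  →  {above(c), marked(b,b), marked(b,c), marked(b,d), marked(c,b), marked(c,c), marked(c,d), marked(d,b), ready(b,b)}
6. swap(c,b)  →  {above(c), marked(b,b), marked(b,c), marked(b,d), marked(c,c), marked(c,d), marked(d,b), on(c), ready(b,b), ready(c,b)}
optimal plan length = 6; 6 > 2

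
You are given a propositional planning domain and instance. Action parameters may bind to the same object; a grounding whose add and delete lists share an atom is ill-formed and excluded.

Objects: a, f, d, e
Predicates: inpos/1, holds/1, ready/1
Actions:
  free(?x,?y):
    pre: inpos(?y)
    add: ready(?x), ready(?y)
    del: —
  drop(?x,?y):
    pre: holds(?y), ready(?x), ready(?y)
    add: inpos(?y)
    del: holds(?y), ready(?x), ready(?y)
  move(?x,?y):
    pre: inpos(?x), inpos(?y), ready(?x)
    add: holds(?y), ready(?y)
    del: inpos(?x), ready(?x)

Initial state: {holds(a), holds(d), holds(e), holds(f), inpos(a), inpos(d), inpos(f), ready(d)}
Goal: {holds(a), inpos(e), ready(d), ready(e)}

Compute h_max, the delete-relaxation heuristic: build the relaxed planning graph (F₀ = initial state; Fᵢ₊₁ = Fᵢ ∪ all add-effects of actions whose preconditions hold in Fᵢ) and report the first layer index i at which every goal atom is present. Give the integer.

2

F0 = init (8 atoms)
F1 = F0 ∪ {ready(a), ready(e), ready(f)}  (11 atoms)
F2 = F1 ∪ {inpos(e)}  (12 atoms)
goal ⊆ F2  ⇒  h_max = 2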